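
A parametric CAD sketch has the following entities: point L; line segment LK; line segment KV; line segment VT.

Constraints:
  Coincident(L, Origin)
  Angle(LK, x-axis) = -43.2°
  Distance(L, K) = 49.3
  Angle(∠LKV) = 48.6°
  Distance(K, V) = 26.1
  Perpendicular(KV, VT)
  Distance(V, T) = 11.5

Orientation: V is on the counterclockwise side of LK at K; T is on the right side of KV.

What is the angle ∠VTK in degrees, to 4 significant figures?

66.22°

∠LKV = 48.6°, so KV runs at -43.2° + (180° − 48.6°) = 88.20° from the x-axis; with |KV| = 26.1, V = K + 26.1·(cos 88.20°, sin 88.20°) = (36.76, -7.661). The perpendicularity gives VT at right angles to KV; with |VT| = 11.5 on the right of KV, T = V + 11.5·(0.9995, -0.03141) = (48.25, -8.022). Then cos ∠VTK = TV·TK / (|TV||TK|), giving 66.22°.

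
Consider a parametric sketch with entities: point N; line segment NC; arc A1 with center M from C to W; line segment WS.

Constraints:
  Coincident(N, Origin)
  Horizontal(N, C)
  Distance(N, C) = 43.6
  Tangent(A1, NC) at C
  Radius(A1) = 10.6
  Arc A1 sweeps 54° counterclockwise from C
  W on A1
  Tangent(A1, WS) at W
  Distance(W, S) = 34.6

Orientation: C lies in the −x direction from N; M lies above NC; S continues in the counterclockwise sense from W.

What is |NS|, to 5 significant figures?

35.538

N is at the origin; N and C share the same y with |NC| = 43.6 and C on the −x side, so C = (-43.600, 0.0000). A1 meets NC tangentially, so MC is at right angles to NC, so M = C + (0, 10.6) = (-43.600, 10.600). On A1, C sits at bearing -90° from M; a 54° counterclockwise sweep puts W at bearing -36°, so W = M + 10.6·(cos -36°, sin -36°) = (-35.024, 4.3695). Since A1 is tangent to WS there, MW ⟂ WS, so WS runs along (−sin -36°, cos -36°); with |WS| = 34.6, S = (-14.687, 32.361). Then |NS| = |S − N| = 35.538.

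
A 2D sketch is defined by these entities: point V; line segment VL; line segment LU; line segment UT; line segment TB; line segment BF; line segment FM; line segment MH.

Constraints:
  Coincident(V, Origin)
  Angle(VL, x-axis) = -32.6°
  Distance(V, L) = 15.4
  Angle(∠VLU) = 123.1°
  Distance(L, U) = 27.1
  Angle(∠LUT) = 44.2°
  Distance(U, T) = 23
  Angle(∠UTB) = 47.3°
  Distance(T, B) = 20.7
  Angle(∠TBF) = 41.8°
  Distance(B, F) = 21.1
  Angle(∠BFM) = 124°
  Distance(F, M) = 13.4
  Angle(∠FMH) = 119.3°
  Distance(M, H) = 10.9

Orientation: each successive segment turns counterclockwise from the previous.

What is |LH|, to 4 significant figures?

29.10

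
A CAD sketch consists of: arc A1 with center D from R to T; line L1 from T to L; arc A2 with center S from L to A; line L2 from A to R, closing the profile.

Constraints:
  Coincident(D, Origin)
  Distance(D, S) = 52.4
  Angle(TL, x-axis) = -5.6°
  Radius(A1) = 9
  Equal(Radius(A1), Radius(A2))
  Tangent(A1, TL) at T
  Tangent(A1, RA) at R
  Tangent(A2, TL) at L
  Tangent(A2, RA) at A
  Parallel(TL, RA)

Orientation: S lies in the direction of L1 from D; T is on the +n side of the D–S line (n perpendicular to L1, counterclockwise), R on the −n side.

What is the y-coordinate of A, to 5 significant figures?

-14.070

Tangency of A1 to both parallel lines with radius 9.0 puts T and R at D ± 9.0·n: T = (0.87825, 8.9570), R = (-0.87825, -8.9570). Equal radii place L and A the same way about S: L = S + 9.0·n = (53.028, 3.8437), A = S − 9.0·n = (51.272, -14.070). So A.y = -14.070.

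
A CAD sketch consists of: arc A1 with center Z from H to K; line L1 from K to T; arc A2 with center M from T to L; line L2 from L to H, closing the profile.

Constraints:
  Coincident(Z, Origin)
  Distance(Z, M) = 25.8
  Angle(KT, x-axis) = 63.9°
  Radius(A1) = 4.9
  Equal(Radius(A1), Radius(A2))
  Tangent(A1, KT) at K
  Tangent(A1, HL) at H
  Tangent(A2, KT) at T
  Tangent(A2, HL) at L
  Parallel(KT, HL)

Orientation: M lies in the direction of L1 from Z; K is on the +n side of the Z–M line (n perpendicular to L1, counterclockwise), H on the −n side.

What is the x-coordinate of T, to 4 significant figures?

6.950

The slot axis is L1's direction at 63.9°, so u = (cos 63.9°, sin 63.9°) = (0.4399, 0.8980) and n = (−sin 63.9°, cos 63.9°) = (-0.8980, 0.4399). Z is at the origin and M lies 25.8 along u from Z, so M = 25.8·u = (11.35, 23.17). Tangency of A1 to both parallel lines with radius 4.9 puts K and H at Z ± 4.9·n: K = (-4.400, 2.156), H = (4.400, -2.156). Equal radii place T and L the same way about M: T = M + 4.9·n = (6.950, 25.32), L = M − 4.9·n = (15.75, 21.01). So T.x = 6.950.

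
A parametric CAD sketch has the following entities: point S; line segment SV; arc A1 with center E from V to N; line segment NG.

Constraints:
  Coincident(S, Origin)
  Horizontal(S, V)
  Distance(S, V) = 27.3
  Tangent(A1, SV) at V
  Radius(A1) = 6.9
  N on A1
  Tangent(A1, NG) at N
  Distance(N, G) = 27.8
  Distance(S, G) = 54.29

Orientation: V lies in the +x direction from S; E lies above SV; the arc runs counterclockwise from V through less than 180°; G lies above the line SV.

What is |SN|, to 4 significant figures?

33.61

Checks: |EN| = 6.900 ✓; ∠(EN, NG) = 90.00° ✓; |NG| = 27.80 ✓; |SG| = 54.29 ✓.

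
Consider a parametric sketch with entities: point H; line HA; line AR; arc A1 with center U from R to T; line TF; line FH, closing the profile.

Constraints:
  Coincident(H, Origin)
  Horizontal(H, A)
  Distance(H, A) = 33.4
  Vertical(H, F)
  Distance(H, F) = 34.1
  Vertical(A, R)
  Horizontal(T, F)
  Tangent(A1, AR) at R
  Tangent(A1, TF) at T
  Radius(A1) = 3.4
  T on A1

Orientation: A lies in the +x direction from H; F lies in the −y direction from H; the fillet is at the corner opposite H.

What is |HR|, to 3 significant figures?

45.4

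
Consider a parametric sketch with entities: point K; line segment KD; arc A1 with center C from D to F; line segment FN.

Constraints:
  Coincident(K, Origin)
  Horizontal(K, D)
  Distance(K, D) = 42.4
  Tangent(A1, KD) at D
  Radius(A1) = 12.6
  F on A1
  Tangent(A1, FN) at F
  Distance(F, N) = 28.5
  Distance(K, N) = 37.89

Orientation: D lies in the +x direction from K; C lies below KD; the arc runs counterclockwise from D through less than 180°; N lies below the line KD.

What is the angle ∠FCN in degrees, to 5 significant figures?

66.150°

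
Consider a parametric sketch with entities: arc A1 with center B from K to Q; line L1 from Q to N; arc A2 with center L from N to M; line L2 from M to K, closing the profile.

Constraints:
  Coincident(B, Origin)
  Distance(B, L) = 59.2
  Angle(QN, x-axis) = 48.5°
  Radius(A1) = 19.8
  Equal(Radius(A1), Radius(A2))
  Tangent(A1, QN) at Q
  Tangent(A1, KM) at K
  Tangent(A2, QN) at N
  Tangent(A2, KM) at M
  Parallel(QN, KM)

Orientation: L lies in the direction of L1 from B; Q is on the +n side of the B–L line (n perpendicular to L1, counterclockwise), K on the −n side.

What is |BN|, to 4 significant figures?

62.42

The slot axis is L1's direction at 48.5°, so u = (cos 48.5°, sin 48.5°) = (0.6626, 0.7490) and n = (−sin 48.5°, cos 48.5°) = (-0.7490, 0.6626). B is at the origin and L lies 59.2 along u from B, so L = 59.2·u = (39.23, 44.34). Tangency of A1 to both parallel lines with radius 19.8 puts Q and K at B ± 19.8·n: Q = (-14.83, 13.12), K = (14.83, -13.12). Equal radii place N and M the same way about L: N = L + 19.8·n = (24.40, 57.46), M = L − 19.8·n = (54.06, 31.22). Then |BN| = |N − B| = 62.42.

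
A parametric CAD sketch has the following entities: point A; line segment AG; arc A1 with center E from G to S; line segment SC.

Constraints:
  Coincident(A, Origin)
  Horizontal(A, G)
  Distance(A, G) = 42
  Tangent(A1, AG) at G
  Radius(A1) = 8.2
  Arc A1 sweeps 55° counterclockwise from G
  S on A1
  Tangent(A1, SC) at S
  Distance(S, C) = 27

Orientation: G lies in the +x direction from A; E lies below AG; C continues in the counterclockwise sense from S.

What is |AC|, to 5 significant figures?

32.372

On A1, G sits at bearing 90° from E; a 55° counterclockwise sweep puts S at bearing 145°, so S = E + 8.2·(cos 145°, sin 145°) = (35.283, -3.4967). The tangent condition forces ES to be normal to SC, so SC runs along (−sin 145°, cos 145°); with |SC| = 27.0, C = (19.796, -25.614). Then |AC| = |C − A| = 32.372.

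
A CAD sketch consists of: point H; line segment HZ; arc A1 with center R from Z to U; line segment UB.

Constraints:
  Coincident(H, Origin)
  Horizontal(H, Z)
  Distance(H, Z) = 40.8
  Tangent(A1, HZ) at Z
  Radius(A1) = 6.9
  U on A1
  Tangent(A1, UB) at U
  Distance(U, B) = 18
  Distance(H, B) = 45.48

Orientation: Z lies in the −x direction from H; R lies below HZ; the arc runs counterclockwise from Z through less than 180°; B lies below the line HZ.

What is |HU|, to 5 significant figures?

47.865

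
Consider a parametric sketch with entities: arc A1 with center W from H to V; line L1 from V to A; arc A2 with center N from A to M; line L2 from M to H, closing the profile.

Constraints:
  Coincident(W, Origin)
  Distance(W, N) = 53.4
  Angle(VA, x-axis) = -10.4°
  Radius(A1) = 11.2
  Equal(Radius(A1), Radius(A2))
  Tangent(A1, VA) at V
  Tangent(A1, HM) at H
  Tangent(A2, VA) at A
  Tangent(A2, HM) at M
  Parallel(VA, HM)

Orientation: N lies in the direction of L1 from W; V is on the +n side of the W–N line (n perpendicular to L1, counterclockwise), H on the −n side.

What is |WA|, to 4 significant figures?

54.56

Tangency of A1 to both parallel lines with radius 11.2 puts V and H at W ± 11.2·n: V = (2.022, 11.02), H = (-2.022, -11.02). Equal radii place A and M the same way about N: A = N + 11.2·n = (54.54, 1.376), M = N − 11.2·n = (50.50, -20.66). Then |WA| = |A − W| = 54.56.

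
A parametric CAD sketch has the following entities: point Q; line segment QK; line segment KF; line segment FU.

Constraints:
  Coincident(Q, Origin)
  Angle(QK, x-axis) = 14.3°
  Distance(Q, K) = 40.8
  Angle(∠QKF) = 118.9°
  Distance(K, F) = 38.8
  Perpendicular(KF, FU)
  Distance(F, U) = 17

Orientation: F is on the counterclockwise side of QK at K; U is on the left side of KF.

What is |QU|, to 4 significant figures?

61.44

Q is at the origin; QK runs at 14.3° with length 40.8, so K = 40.8·(cos 14.3°, sin 14.3°) = (39.54, 10.08). ∠QKF = 118.9°, so KF runs at 14.3° + (180° − 118.9°) = 75.40° from the x-axis; with |KF| = 38.8, F = K + 38.8·(cos 75.40°, sin 75.40°) = (49.32, 47.62). KF ⟂ FU; with |FU| = 17.0 on the left of KF, U = F + 17.0·(-0.9677, 0.2521) = (32.87, 51.91). Then |QU| = |U − Q| = 61.44.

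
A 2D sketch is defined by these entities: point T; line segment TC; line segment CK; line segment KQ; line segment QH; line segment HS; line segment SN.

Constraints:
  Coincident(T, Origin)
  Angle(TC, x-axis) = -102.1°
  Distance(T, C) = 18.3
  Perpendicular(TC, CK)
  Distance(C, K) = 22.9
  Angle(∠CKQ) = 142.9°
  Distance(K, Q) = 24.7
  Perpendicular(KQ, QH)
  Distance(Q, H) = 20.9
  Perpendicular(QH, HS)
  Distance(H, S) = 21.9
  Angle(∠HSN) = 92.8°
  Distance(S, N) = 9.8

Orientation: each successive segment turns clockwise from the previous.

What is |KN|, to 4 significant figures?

11.35

T is at the origin; TC runs at -102.1° with length 18.3, so C = (-3.836, -17.89). The perpendicularity gives CK at right angles to TC, so CK runs at 167.9°; with |CK| = 22.9, K = (-26.23, -13.09). ∠CKQ = 142.9° gives KQ at 130.8° from the x-axis; with |KQ| = 24.7, Q = (-42.37, 5.605). The perpendicularity gives QH at right angles to KQ, so QH runs at 40.80°; with |QH| = 20.9, H = (-26.55, 19.26). The perpendicularity gives HS at right angles to QH, so HS runs at -49.20°; with |HS| = 21.9, S = (-12.24, 2.683). ∠HSN = 92.8° gives SN at -136.4° from the x-axis; with |SN| = 9.8, N = (-19.33, -4.075). Then |KN| = |N − K| = 11.35.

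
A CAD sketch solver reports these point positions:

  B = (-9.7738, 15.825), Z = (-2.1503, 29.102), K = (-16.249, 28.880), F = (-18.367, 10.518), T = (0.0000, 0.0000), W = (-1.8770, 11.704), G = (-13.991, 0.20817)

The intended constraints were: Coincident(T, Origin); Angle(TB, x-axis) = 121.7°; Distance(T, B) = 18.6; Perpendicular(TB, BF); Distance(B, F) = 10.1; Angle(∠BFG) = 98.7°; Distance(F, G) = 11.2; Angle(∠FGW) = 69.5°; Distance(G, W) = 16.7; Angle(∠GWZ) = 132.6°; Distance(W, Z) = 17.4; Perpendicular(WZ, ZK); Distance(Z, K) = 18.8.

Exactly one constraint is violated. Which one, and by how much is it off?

Distance(Z, K) = 18.8 — off by 4.70.

T = (0.00, 0.00) ✓; TB at 121.7° ✓; |TB| = 18.60 ✓; ∠(TB, BF) = 90.00° ✓; |BF| = 10.10 ✓; ∠BFG = 98.70° ✓; |FG| = 11.20 ✓; ∠FGW = 69.50° ✓; |GW| = 16.70 ✓; ∠GWZ = 132.6° ✓; |WZ| = 17.40 ✓; ∠(WZ, ZK) = 90.00° ✓; |ZK| = 14.10 ✗.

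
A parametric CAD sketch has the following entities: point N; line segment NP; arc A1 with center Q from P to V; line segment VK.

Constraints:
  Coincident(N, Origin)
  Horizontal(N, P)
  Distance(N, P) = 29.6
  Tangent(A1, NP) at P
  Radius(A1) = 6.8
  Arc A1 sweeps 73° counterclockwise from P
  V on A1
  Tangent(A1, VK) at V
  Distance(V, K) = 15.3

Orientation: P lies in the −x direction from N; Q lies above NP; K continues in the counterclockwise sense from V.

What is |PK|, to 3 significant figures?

22.3

N is at the origin; NP is horizontal with |NP| = 29.6 and P on the −x side, so P = (-29.6, 0.00). The tangent condition forces QP to be normal to NP, so Q = P + (0, 6.8) = (-29.6, 6.80). On A1, P sits at bearing -90° from Q; a 73° counterclockwise sweep puts V at bearing -17°, so V = Q + 6.8·(cos -17°, sin -17°) = (-23.1, 4.81). Tangency of A1 to VK means the radius QV is perpendicular to VK, so VK runs along (−sin -17°, cos -17°); with |VK| = 15.3, K = (-18.6, 19.4). Then |PK| = |K − P| = 22.3.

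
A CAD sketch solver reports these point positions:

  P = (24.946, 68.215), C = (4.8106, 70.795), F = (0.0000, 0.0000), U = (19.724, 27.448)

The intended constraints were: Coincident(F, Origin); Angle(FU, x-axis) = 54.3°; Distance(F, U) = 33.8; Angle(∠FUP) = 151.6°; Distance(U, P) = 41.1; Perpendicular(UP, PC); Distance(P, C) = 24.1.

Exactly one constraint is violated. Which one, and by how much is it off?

Distance(P, C) = 24.1 — off by 3.80.

F = (0.00, 0.00) ✓; FU at 54.30° ✓; |FU| = 33.80 ✓; ∠FUP = 151.6° ✓; |UP| = 41.10 ✓; ∠(UP, PC) = 90.00° ✓; |PC| = 20.30 ✗.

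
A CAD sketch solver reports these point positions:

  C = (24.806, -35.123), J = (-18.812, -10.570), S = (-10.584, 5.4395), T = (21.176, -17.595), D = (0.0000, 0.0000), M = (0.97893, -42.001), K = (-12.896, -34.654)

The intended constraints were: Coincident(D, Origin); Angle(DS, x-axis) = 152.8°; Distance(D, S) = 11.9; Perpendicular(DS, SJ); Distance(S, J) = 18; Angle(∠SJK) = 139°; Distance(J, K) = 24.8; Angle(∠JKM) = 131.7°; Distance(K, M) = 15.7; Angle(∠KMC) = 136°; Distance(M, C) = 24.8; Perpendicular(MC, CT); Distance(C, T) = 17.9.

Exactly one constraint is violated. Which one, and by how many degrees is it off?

Perpendicular(MC, CT) — off by 4.40°.

D = (0.00, 0.00) ✓; DS at 152.8° ✓; |DS| = 11.90 ✓; ∠(DS, SJ) = 90.00° ✓; |SJ| = 18.00 ✓; ∠SJK = 139.0° ✓; |JK| = 24.80 ✓; ∠JKM = 131.7° ✓; |KM| = 15.70 ✓; ∠KMC = 136.0° ✓; |MC| = 24.80 ✓; ∠(MC, CT) = 85.60° ✗; |CT| = 17.90 ✓.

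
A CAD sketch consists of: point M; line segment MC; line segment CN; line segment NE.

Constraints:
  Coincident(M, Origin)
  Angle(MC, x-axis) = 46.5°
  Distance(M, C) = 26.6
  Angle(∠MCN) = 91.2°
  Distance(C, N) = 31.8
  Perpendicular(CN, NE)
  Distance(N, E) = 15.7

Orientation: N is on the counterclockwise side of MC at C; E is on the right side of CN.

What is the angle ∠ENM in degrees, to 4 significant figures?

129.4°

M is at the origin; MC runs at 46.5° with length 26.6, so C = 26.6·(cos 46.5°, sin 46.5°) = (18.31, 19.29). ∠MCN = 91.2°, so CN runs at 46.5° + (180° − 91.2°) = 135.3° from the x-axis; with |CN| = 31.8, N = C + 31.8·(cos 135.3°, sin 135.3°) = (-4.293, 41.66). The perpendicularity gives NE at right angles to CN; with |NE| = 15.7 on the right of CN, E = N + 15.7·(0.7034, 0.7108) = (6.750, 52.82). Then cos ∠ENM = NE·NM / (|NE||NM|), giving 129.4°.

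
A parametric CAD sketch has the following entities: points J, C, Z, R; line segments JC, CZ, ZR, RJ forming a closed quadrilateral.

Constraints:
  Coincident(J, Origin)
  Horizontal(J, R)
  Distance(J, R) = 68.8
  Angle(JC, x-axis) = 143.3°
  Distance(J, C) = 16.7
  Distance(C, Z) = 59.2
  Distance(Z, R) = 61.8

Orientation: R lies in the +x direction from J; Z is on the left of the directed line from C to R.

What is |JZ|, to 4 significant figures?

58.05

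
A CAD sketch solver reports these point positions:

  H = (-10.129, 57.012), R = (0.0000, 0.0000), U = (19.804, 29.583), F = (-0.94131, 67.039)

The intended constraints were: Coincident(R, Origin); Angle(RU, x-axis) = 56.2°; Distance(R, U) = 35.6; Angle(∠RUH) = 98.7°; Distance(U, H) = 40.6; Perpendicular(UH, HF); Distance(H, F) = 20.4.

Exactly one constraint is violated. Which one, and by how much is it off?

Distance(H, F) = 20.4 — off by 6.80.

R = (0.00, 0.00) ✓; RU at 56.20° ✓; |RU| = 35.60 ✓; ∠RUH = 98.70° ✓; |UH| = 40.60 ✓; ∠(UH, HF) = 90.00° ✓; |HF| = 13.60 ✗.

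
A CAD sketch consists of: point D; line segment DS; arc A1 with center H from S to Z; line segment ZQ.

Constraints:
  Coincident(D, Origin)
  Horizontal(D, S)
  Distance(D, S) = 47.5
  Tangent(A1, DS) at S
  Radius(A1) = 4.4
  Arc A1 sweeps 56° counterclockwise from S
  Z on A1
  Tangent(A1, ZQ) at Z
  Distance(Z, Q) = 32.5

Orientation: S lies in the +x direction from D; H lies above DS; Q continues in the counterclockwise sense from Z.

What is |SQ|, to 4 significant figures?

36.20

On A1, S sits at bearing -90° from H; a 56° counterclockwise sweep puts Z at bearing -34°, so Z = H + 4.4·(cos -34°, sin -34°) = (51.15, 1.940). A1 meets ZQ tangentially, so HZ is at right angles to ZQ, so ZQ runs along (−sin -34°, cos -34°); with |ZQ| = 32.5, Q = (69.32, 28.88). Then |SQ| = |Q − S| = 36.20.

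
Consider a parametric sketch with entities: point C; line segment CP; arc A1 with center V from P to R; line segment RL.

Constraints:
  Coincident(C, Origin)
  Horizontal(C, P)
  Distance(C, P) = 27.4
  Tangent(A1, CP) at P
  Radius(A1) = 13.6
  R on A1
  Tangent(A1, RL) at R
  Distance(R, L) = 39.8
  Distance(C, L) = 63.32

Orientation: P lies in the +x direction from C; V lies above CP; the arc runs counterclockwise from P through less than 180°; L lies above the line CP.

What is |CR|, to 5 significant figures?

43.997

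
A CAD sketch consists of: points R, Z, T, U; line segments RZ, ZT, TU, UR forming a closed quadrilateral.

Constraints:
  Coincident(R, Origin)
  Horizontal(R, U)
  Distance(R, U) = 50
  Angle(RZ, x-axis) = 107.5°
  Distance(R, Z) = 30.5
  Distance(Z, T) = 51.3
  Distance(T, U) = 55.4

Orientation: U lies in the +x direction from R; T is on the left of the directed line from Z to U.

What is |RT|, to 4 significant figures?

64.50

Checks: |ZT| = 51.30 ✓; |TU| = 55.40 ✓.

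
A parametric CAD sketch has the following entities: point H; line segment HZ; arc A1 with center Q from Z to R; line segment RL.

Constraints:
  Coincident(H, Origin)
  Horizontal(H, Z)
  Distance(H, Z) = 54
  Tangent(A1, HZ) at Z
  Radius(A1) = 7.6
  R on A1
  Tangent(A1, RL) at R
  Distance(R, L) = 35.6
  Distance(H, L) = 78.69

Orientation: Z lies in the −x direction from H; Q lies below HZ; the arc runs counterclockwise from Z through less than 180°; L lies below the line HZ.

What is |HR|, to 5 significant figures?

61.859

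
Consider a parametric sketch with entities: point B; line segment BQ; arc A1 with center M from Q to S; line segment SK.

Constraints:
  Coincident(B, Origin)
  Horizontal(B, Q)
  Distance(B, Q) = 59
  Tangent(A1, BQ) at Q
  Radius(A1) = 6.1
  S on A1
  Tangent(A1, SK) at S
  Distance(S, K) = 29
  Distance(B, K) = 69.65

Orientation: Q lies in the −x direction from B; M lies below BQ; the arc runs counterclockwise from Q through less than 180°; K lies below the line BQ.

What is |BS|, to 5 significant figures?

65.398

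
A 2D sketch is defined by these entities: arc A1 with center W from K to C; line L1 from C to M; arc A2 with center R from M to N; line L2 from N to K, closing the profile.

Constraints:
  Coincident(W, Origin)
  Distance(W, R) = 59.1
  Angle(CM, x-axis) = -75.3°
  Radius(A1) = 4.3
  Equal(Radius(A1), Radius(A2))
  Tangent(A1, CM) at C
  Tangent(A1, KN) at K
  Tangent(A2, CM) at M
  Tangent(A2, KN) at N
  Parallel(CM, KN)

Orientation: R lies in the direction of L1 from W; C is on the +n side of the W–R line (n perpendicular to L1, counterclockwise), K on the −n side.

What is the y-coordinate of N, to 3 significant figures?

-58.3

The slot axis is L1's direction at -75.3°, so u = (cos -75.3°, sin -75.3°) = (0.254, -0.967) and n = (−sin -75.3°, cos -75.3°) = (0.967, 0.254). W is at the origin and R lies 59.1 along u from W, so R = 59.1·u = (15.0, -57.2). Tangency of A1 to both parallel lines with radius 4.3 puts C and K at W ± 4.3·n: C = (4.16, 1.09), K = (-4.16, -1.09). Equal radii place M and N the same way about R: M = R + 4.3·n = (19.2, -56.1), N = R − 4.3·n = (10.8, -58.3). So N.y = -58.3.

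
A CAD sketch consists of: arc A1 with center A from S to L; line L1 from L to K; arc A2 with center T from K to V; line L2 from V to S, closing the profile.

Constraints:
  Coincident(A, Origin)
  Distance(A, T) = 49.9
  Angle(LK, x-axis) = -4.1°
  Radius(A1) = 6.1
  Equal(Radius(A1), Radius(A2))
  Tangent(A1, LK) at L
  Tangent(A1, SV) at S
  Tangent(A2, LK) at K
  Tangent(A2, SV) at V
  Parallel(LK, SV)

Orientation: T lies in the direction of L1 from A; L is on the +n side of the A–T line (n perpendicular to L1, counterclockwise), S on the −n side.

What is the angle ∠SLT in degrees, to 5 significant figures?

83.030°

The slot axis is L1's direction at -4.1°, so u = (cos -4.1°, sin -4.1°) = (0.99744, -0.071497) and n = (−sin -4.1°, cos -4.1°) = (0.071497, 0.99744). A is at the origin and T lies 49.9 along u from A, so T = 49.9·u = (49.772, -3.5677). Tangency of A1 to both parallel lines with radius 6.1 puts L and S at A ± 6.1·n: L = (0.43613, 6.0844), S = (-0.43613, -6.0844). Then cos ∠SLT = LS·LT / (|LS||LT|), giving 83.030°.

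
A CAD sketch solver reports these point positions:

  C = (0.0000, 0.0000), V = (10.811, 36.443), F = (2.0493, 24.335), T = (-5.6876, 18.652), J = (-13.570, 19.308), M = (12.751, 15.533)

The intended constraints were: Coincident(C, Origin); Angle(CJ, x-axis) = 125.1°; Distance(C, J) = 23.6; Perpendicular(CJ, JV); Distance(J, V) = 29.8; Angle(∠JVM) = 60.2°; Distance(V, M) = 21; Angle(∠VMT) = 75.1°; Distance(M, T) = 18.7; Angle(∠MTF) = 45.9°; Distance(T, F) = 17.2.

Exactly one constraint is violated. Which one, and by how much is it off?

Distance(T, F) = 17.2 — off by 7.60.

C = (0.00, 0.00) ✓; CJ at 125.1° ✓; |CJ| = 23.60 ✓; ∠(CJ, JV) = 90.00° ✓; |JV| = 29.80 ✓; ∠JVM = 60.20° ✓; |VM| = 21.00 ✓; ∠VMT = 75.10° ✓; |MT| = 18.70 ✓; ∠MTF = 45.90° ✓; |TF| = 9.600 ✗.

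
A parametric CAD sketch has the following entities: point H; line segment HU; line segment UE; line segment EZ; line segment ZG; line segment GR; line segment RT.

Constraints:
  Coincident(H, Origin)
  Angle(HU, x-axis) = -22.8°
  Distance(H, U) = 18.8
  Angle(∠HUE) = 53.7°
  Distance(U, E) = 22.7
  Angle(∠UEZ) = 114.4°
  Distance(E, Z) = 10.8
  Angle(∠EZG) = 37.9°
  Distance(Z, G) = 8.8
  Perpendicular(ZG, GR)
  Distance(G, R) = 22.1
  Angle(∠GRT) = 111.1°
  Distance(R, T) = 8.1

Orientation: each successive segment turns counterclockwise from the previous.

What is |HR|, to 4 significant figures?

34.38

H is at the origin; HU runs at -22.8° with length 18.8, so U = (17.33, -7.285). ∠HUE = 53.7° gives UE at 103.5° from the x-axis; with |UE| = 22.7, E = (12.03, 14.79). ∠UEZ = 114.4° gives EZ at 169.1° from the x-axis; with |EZ| = 10.8, Z = (1.427, 16.83). ∠EZG = 37.9° gives ZG at -48.80° from the x-axis; with |ZG| = 8.8, G = (7.223, 10.21). ZG ⟂ GR, so GR runs at 41.20°; with |GR| = 22.1, R = (23.85, 24.77). Then |HR| = |R − H| = 34.38.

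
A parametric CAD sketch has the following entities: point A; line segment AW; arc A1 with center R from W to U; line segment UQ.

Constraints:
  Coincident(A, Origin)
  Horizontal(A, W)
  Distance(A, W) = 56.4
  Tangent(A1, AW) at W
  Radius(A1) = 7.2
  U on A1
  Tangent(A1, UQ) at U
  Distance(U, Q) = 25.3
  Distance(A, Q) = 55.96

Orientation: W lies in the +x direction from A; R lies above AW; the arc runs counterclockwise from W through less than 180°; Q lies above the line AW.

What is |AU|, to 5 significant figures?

63.123

Checks: |RU| = 7.200 ✓; ∠(RU, UQ) = 90.00° ✓; |UQ| = 25.30 ✓; |AQ| = 55.96 ✓.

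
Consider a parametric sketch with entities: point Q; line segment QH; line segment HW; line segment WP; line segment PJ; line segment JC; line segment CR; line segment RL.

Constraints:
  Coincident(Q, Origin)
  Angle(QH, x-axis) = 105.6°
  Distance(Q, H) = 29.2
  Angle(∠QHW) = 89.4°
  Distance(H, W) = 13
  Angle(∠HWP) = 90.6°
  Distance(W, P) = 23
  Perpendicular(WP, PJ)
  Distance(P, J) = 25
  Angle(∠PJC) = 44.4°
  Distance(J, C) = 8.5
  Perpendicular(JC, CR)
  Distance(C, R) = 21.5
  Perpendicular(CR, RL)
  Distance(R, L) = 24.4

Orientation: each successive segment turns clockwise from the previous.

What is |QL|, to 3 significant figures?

22.1

The perpendicularity gives CR at right angles to JC, so CR runs at -30.0°; with |CR| = 21.5, R = (9.68, -0.776). CR ⟂ RL, so RL runs at -120°; with |RL| = 24.4, L = (-2.52, -21.9). Then |QL| = |L − Q| = 22.1.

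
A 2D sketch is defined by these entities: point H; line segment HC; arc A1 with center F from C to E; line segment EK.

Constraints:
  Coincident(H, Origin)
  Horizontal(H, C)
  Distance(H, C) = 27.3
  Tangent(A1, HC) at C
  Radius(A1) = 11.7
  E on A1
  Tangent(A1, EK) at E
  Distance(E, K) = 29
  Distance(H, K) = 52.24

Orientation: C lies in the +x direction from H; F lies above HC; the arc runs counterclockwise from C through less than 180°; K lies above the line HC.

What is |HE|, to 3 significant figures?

41.4

Checks: |FE| = 11.70 ✓; ∠(FE, EK) = 90.00° ✓; |EK| = 29.00 ✓; |HK| = 52.24 ✓.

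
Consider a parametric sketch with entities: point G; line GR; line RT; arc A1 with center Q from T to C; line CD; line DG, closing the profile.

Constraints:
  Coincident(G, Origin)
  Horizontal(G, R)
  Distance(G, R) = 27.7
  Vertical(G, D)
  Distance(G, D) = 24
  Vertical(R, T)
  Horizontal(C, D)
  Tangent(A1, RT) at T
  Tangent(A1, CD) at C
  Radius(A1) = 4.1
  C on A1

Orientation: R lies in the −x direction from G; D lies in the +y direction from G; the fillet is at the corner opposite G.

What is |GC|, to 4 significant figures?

33.66

G is at the origin; GR is horizontal with |GR| = 27.7 and R on the −x side, so R = (-27.70, 0.000). G and D share the same x with |GD| = 24.0 and D on the +y side, so D = (0.000, 24.00). The virtual corner opposite G is at (-27.70, 24.00). The tangent condition forces QT to be normal to RT and A1 meets CD tangentially, so QC is at right angles to CD, with radius 4.1, so the center Q sits 4.1 in from both sides at Q = (-23.60, 19.90). That places the tangent points at T = (-27.70, 19.90) on RT and C = (-23.60, 24.00) on CD. Then |GC| = |C − G| = 33.66.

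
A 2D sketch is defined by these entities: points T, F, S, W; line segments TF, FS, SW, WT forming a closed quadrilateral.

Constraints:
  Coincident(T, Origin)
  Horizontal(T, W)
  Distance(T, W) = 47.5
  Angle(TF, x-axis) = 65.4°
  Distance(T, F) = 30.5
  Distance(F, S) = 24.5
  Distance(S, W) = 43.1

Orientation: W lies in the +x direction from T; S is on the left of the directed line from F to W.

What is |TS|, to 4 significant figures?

52.72

T is at the origin; T and W share the same y with |TW| = 47.5 and W in +x, so W = (47.5, 0). TF runs at 65.4° with |TF| = 30.5, so F = (12.70, 27.73). S is determined by |FS| = 24.5 and |SW| = 43.1 together: it lies at the intersection of circle(F, 24.5) and circle(W, 43.1). With |FW| = 44.50, the foot of the radical line on FW is 8.123 from F and the perpendicular offset is √(24.5² − 8.123²) = 23.11. Taking the left-of-FW solution: S = (33.45, 40.75).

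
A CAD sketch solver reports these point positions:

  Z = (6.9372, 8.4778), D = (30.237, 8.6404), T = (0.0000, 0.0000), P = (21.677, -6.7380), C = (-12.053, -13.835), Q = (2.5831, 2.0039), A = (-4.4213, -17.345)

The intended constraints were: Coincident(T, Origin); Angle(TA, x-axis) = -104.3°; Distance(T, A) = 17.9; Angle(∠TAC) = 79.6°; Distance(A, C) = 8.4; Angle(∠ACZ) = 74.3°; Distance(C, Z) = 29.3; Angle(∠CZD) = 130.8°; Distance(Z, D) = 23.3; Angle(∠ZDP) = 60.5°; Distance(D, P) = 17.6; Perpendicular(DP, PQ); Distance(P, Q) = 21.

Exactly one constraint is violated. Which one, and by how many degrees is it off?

Perpendicular(DP, PQ) — off by 4.50°.

T = (0.00, 0.00) ✓; TA at -104.3° ✓; |TA| = 17.90 ✓; ∠TAC = 79.60° ✓; |AC| = 8.400 ✓; ∠ACZ = 74.30° ✓; |CZ| = 29.30 ✓; ∠CZD = 130.8° ✓; |ZD| = 23.30 ✓; ∠ZDP = 60.50° ✓; |DP| = 17.60 ✓; ∠(DP, PQ) = 85.50° ✗; |PQ| = 21.00 ✓.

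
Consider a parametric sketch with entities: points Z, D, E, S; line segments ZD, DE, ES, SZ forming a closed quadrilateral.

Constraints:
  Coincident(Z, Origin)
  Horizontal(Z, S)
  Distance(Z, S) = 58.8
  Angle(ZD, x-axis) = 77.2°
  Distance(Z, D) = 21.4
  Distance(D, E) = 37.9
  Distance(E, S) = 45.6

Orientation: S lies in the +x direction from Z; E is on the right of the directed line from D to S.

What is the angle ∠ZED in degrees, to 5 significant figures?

28.854°

Checks: |DE| = 37.90 ✓; |ES| = 45.60 ✓.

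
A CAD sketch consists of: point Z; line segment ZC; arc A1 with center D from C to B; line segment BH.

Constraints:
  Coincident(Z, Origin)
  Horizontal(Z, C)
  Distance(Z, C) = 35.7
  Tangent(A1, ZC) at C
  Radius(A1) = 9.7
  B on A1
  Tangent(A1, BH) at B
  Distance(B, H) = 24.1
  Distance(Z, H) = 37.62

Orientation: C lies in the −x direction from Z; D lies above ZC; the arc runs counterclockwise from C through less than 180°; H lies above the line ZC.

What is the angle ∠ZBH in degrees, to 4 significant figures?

93.86°

Checks: Z.y = 0.00, C.y = 0.00 ✓; |DB| = 9.700 ✓; ∠(DB, BH) = 90.00° ✓; |BH| = 24.10 ✓; |ZH| = 37.62 ✓.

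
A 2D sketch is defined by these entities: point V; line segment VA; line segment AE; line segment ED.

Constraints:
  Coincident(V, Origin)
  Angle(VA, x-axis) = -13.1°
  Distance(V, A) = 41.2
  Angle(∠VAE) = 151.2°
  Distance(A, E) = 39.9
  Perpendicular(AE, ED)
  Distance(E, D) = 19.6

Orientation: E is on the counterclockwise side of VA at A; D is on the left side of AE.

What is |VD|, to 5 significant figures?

76.004

V is at the origin; VA runs at -13.1° with length 41.2, so A = 41.2·(cos -13.1°, sin -13.1°) = (40.128, -9.3380). ∠VAE = 151.2°, so AE runs at -13.1° + (180° − 151.2°) = 15.700° from the x-axis; with |AE| = 39.9, E = A + 39.9·(cos 15.700°, sin 15.700°) = (78.539, 1.4589). The perpendicularity gives ED at right angles to AE; with |ED| = 19.6 on the left of AE, D = E + 19.6·(-0.27060, 0.96269) = (73.235, 20.328). Then |VD| = |D − V| = 76.004.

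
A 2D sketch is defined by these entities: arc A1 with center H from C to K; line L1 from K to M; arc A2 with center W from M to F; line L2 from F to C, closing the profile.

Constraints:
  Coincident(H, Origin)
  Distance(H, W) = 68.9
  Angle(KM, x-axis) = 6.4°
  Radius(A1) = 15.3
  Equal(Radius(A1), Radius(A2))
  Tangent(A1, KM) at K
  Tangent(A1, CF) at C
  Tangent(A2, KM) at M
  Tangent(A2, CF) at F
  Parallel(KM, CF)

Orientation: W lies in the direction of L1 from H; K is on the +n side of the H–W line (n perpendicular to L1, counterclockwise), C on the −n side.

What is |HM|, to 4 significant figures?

70.58

Tangency of A1 to both parallel lines with radius 15.3 puts K and C at H ± 15.3·n: K = (-1.705, 15.20), C = (1.705, -15.20). Equal radii place M and F the same way about W: M = W + 15.3·n = (66.77, 22.88), F = W − 15.3·n = (70.18, -7.524). Then |HM| = |M − H| = 70.58.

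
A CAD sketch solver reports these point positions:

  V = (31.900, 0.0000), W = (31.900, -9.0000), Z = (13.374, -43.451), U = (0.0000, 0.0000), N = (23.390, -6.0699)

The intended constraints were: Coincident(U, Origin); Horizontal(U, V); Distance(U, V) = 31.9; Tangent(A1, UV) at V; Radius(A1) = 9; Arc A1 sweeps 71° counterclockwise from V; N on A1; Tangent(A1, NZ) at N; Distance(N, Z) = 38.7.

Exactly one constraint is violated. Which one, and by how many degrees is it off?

Tangent(A1, NZ) at N — off by 4.00°.

U = (0.00, 0.00) ✓; U.y = 0.00, V.y = 0.00 ✓; |UV| = 31.90 ✓; ∠(WV, VU) = 90.00° ✓; |WV| = 9.000 ✓; bearing(W→N) − bearing(W→V) = 71.00° ✓; |WN| = 9.000 ✓; ∠(WN, NZ) = 86.00° ✗; |NZ| = 38.70 ✓.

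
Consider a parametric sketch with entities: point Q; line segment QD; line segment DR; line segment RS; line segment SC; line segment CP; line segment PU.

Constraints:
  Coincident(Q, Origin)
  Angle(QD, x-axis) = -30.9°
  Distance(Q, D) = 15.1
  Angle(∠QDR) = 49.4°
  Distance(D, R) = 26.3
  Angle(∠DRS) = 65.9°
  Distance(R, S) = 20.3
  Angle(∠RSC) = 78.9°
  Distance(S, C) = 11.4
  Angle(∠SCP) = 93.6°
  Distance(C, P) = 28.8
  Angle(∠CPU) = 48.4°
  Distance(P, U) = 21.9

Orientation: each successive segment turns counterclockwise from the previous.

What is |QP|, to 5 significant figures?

27.795

Q is at the origin; QD runs at -30.9° with length 15.1, so D = (12.957, -7.7545). ∠QDR = 49.4° gives DR at 99.700° from the x-axis; with |DR| = 26.3, R = (8.5255, 18.170). ∠DRS = 65.9° gives RS at -146.20° from the x-axis; with |RS| = 20.3, S = (-8.3435, 6.8767). ∠RSC = 78.9° gives SC at -45.100° from the x-axis; with |SC| = 11.4, C = (-0.29654, -1.1983). ∠SCP = 93.6° gives CP at 41.300° from the x-axis; with |CP| = 28.8, P = (21.340, 17.810). Then |QP| = |P − Q| = 27.795.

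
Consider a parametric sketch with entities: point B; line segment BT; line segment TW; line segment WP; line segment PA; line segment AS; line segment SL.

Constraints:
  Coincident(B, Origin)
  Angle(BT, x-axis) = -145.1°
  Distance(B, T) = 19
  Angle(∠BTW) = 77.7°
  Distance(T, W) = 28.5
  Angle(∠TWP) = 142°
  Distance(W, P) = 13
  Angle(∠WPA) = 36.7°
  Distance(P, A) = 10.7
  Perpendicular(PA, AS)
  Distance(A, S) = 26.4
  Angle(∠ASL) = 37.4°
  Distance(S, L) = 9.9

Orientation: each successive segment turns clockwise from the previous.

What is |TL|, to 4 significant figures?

36.08

B is at the origin; BT runs at -145.1° with length 19.0, so T = (-15.58, -10.87). ∠BTW = 77.7° gives TW at 112.6° from the x-axis; with |TW| = 28.5, W = (-26.54, 15.44). ∠TWP = 142.0° gives WP at 74.60° from the x-axis; with |WP| = 13.0, P = (-23.08, 27.97). ∠WPA = 36.7° gives PA at -68.70° from the x-axis; with |PA| = 10.7, A = (-19.20, 18.00). PA is perpendicular to AS, so AS runs at -158.7°; with |AS| = 26.4, S = (-43.79, 8.415). ∠ASL = 37.4° gives SL at 58.70° from the x-axis; with |SL| = 9.9, L = (-38.65, 16.87). Then |TL| = |L − T| = 36.08.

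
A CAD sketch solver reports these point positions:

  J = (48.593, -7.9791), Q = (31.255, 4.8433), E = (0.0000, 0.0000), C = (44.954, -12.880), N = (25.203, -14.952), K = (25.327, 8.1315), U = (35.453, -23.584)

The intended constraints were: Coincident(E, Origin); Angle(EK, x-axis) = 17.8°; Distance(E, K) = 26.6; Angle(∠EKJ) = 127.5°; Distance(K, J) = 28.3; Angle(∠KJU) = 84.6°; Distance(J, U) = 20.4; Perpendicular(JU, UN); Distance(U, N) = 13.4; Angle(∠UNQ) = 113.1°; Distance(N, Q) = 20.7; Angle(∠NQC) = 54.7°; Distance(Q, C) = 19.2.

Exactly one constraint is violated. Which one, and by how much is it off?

Distance(Q, C) = 19.2 — off by 3.20.

E = (0.00, 0.00) ✓; EK at 17.80° ✓; |EK| = 26.60 ✓; ∠EKJ = 127.5° ✓; |KJ| = 28.30 ✓; ∠KJU = 84.60° ✓; |JU| = 20.40 ✓; ∠(JU, UN) = 90.00° ✓; |UN| = 13.40 ✓; ∠UNQ = 113.1° ✓; |NQ| = 20.70 ✓; ∠NQC = 54.70° ✓; |QC| = 22.40 ✗.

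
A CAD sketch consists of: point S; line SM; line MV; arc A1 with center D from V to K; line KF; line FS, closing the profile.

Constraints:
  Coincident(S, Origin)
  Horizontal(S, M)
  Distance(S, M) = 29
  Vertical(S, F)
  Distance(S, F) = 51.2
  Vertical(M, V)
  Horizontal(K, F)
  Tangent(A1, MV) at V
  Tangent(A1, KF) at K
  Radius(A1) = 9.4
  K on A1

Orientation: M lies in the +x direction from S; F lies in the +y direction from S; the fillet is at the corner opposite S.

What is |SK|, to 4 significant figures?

54.82

The virtual corner opposite S is at (29.00, 51.20). The tangent condition forces DV to be normal to MV and the tangent condition forces DK to be normal to KF, with radius 9.4, so the center D sits 9.4 in from both sides at D = (19.60, 41.80). That places the tangent points at V = (29.00, 41.80) on MV and K = (19.60, 51.20) on KF. Then |SK| = |K − S| = 54.82.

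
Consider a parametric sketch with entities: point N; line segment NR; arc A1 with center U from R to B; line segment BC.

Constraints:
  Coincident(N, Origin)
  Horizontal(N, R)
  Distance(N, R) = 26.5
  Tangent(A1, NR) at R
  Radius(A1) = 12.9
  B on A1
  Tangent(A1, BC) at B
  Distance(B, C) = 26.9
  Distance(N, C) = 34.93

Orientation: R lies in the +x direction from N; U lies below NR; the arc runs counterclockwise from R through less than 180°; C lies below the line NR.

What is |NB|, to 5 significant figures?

16.783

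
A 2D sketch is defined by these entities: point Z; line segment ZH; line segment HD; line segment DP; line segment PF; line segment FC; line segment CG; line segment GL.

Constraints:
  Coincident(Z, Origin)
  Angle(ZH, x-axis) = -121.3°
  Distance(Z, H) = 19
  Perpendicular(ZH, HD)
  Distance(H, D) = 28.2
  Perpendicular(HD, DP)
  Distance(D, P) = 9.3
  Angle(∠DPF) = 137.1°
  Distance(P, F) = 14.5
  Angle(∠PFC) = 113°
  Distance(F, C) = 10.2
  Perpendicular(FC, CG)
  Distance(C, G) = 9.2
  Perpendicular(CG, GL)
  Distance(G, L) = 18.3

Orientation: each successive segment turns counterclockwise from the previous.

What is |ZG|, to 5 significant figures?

16.320

∠PFC = 113.0° gives FC at 168.60° from the x-axis; with |FC| = 10.2, C = (6.1420, -6.7187). FC ⟂ CG, so CG runs at -101.40°; with |CG| = 9.2, G = (4.3236, -15.737). Then |ZG| = |G − Z| = 16.320.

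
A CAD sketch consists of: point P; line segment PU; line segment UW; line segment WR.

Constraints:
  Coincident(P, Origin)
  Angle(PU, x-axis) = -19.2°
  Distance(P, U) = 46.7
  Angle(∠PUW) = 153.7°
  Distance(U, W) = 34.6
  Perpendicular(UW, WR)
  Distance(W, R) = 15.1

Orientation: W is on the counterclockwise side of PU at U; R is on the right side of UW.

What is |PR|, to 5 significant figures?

84.428

P is at the origin; PU runs at -19.2° with length 46.7, so U = 46.7·(cos -19.2°, sin -19.2°) = (44.102, -15.358). ∠PUW = 153.7°, so UW runs at -19.2° + (180° − 153.7°) = 7.1000° from the x-axis; with |UW| = 34.6, W = U + 34.6·(cos 7.1000°, sin 7.1000°) = (78.437, -11.081). UW is perpendicular to WR; with |WR| = 15.1 on the right of UW, R = W + 15.1·(0.12360, -0.99233) = (80.303, -26.066). Then |PR| = |R − P| = 84.428.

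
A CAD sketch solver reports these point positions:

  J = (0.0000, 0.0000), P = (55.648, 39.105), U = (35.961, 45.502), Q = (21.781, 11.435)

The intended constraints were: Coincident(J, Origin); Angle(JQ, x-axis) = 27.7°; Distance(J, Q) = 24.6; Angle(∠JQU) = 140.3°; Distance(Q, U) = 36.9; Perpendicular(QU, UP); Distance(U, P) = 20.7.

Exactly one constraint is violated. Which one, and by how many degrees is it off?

Perpendicular(QU, UP) — off by 4.60°.

J = (0.00, 0.00) ✓; JQ at 27.70° ✓; |JQ| = 24.60 ✓; ∠JQU = 140.3° ✓; |QU| = 36.90 ✓; ∠(QU, UP) = 85.40° ✗; |UP| = 20.70 ✓.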